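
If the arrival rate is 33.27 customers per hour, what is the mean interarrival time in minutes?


Mean interarrival time = 60/lambda = 60/33.27 = 1.8 minutes

1.8 minutes


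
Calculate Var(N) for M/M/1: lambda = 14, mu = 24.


rho = 14/24; Var(N) = rho/(1-rho)^2 = 3.36

3.36


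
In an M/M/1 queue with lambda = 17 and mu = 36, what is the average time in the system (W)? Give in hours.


W = 1/(mu - lambda) = 1/(36 - 17) = 0.0526 hours

0.0526 hours


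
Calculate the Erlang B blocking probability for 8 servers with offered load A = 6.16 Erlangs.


B(N,A) = (A^N/N!) / sum(A^k/k!, k=0..N) with N=8, A=6.16 = 0.1308

0.1308


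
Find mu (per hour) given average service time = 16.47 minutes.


mu = 60 / avg_service_time = 60 / 16.47 = 3.64 per hour

3.64 per hour


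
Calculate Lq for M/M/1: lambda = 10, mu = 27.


rho = 10/27; Lq = rho^2/(1-rho) = 0.22

0.22


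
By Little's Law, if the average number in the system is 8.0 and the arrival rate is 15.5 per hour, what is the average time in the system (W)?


W = L / lambda = 8.0 / 15.5 = 0.5161 hours

0.5161 hours


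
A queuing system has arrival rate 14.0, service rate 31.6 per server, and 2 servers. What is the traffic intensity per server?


rho = lambda / (c * mu) = 14.0 / (2 * 31.6) = 0.2215

0.2215


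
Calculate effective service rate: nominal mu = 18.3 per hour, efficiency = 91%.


Effective rate = mu * efficiency = 18.3 * 0.91 = 16.65 per hour

16.65 per hour


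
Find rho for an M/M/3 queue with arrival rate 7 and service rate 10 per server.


rho = lambda/(c*mu) = 7/(3*10) = 0.2333

0.2333


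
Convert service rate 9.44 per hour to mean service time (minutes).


Mean service time = 60/mu = 60/9.44 = 6.36 minutes

6.36 minutes


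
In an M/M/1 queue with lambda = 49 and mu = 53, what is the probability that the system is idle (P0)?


P0 = 1 - rho = 1 - 49/53 = 0.0755

0.0755


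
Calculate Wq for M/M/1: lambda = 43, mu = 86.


rho = 43/86; Wq = rho/(mu - lambda) = 0.0116 hours

0.0116 hours


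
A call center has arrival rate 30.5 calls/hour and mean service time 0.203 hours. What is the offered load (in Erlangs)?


Offered load a = lambda * E[S] = 30.5 * 0.203 = 6.19 Erlangs

6.19 Erlangs


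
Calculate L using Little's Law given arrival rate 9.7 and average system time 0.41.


L = lambda * W = 9.7 * 0.41 = 3.98

3.98


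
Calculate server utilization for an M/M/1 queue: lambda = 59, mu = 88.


rho = lambda/mu = 59/88 = 0.6705

0.6705


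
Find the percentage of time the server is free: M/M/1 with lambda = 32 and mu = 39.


Idle fraction = (1 - rho) * 100 = (1 - 32/39) * 100 = 17.9%

17.9%


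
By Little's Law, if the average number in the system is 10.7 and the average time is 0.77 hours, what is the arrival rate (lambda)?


lambda = L / W = 10.7 / 0.77 = 13.9 per hour

13.9 per hour


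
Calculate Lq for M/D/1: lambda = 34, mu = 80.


M/D/1: Lq = rho^2 / (2*(1-rho)) where rho = 34/80; Lq = 0.16

0.16


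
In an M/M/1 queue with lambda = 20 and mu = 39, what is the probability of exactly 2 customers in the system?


rho = 20/39; P(n) = (1-rho)*rho^n = (1-20/39)*(20/39)^2 = 0.1281

0.1281


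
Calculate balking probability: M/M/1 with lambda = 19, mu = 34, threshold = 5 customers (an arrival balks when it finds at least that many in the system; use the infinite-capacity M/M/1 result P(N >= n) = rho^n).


P(N >= 5) = rho^5 = (19/34)^5 = 0.0545

0.0545


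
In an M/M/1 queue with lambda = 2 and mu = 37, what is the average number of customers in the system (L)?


rho = 2/37; L = rho/(1-rho) = 0.06

0.06


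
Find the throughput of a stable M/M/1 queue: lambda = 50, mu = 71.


For a stable queue (lambda < mu), throughput = lambda = 50 per hour

50 per hour


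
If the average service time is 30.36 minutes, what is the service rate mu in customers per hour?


mu = 60 / avg_service_time = 60 / 30.36 = 1.98 per hour

1.98 per hour


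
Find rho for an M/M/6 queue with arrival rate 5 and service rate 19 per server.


rho = lambda/(c*mu) = 5/(6*19) = 0.0439

0.0439


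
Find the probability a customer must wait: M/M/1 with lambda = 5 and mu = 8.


P(wait) = rho = lambda/mu = 5/8 = 0.625

0.625


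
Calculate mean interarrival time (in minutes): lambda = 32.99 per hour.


Mean interarrival time = 60/lambda = 60/32.99 = 1.82 minutes

1.82 minutes


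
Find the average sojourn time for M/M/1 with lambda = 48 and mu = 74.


W = 1/(mu - lambda) = 1/(74 - 48) = 0.0385 hours

0.0385 hours


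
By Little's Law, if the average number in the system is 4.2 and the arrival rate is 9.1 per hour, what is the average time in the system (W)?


W = L / lambda = 4.2 / 9.1 = 0.4615 hours

0.4615 hours


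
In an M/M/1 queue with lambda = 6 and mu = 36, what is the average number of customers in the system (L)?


rho = 6/36; L = rho/(1-rho) = 0.2

0.2


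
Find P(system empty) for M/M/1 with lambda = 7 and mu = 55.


P0 = 1 - rho = 1 - 7/55 = 0.8727

0.8727


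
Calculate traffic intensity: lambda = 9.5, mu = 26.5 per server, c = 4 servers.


rho = lambda / (c * mu) = 9.5 / (4 * 26.5) = 0.0896

0.0896


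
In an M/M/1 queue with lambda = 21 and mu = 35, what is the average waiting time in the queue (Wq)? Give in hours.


rho = 21/35; Wq = rho/(mu - lambda) = 0.0429 hours

0.0429 hours


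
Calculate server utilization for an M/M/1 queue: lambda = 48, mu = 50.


rho = lambda/mu = 48/50 = 0.96

0.96


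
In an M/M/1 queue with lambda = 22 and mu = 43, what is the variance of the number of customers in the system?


rho = 22/43; Var(N) = rho/(1-rho)^2 = 2.15

2.15


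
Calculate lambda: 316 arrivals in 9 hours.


lambda = total arrivals / time = 316 / 9 = 35.11 per hour

35.11 per hour


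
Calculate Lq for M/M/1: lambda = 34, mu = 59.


rho = 34/59; Lq = rho^2/(1-rho) = 0.78

0.78


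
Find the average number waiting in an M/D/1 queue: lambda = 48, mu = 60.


M/D/1: Lq = rho^2 / (2*(1-rho)) where rho = 48/60; Lq = 1.6

1.6


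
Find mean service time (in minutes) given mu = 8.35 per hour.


Mean service time = 60/mu = 60/8.35 = 7.19 minutes

7.19 minutes


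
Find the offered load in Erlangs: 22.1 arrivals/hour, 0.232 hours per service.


Offered load a = lambda * E[S] = 22.1 * 0.232 = 5.13 Erlangs

5.13 Erlangs


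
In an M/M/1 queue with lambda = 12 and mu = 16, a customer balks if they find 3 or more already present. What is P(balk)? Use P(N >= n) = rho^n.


P(N >= 3) = rho^3 = (12/16)^3 = 0.4219

0.4219


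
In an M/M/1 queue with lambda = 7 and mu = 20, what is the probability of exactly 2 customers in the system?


rho = 7/20; P(n) = (1-rho)*rho^n = (1-7/20)*(7/20)^2 = 0.0796

0.0796


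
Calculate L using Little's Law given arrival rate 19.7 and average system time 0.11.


L = lambda * W = 19.7 * 0.11 = 2.17

2.17


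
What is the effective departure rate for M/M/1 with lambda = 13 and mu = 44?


For a stable queue (lambda < mu), throughput = lambda = 13 per hour

13 per hour


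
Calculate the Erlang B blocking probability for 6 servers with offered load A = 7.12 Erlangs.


B(N,A) = (A^N/N!) / sum(A^k/k!, k=0..N) with N=6, A=7.12 = 0.3388

0.3388


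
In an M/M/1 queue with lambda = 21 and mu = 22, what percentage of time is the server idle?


Idle fraction = (1 - rho) * 100 = (1 - 21/22) * 100 = 4.5%

4.5%


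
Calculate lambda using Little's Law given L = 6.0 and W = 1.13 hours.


lambda = L / W = 6.0 / 1.13 = 5.31 per hour

5.31 per hour


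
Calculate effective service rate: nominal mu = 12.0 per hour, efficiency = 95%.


Effective rate = mu * efficiency = 12.0 * 0.95 = 11.4 per hour

11.4 per hour


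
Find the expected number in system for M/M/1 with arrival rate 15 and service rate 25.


rho = 15/25; L = rho/(1-rho) = 1.5

1.5


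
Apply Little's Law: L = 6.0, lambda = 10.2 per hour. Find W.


W = L / lambda = 6.0 / 10.2 = 0.5882 hours

0.5882 hours


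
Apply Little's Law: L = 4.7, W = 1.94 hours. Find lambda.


lambda = L / W = 4.7 / 1.94 = 2.42 per hour

2.42 per hour


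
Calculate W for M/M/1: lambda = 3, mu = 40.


W = 1/(mu - lambda) = 1/(40 - 3) = 0.027 hours

0.027 hours


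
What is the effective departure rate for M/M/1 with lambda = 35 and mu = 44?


For a stable queue (lambda < mu), throughput = lambda = 35 per hour

35 per hour


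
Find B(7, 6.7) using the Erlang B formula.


B(N,A) = (A^N/N!) / sum(A^k/k!, k=0..N) with N=7, A=6.7 = 0.2301

0.2301


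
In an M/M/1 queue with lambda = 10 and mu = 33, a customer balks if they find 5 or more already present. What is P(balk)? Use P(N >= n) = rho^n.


P(N >= 5) = rho^5 = (10/33)^5 = 0.0026

0.0026


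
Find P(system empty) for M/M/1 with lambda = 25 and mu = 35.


P0 = 1 - rho = 1 - 25/35 = 0.2857

0.2857


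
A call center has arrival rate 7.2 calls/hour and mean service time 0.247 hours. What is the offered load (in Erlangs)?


Offered load a = lambda * E[S] = 7.2 * 0.247 = 1.78 Erlangs

1.78 Erlangs


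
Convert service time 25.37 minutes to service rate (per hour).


mu = 60 / avg_service_time = 60 / 25.37 = 2.36 per hour

2.36 per hour


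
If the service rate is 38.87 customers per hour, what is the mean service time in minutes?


Mean service time = 60/mu = 60/38.87 = 1.54 minutes

1.54 minutes


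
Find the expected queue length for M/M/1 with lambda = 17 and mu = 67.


rho = 17/67; Lq = rho^2/(1-rho) = 0.09

0.09


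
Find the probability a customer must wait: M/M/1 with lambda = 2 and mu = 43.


P(wait) = rho = lambda/mu = 2/43 = 0.0465

0.0465


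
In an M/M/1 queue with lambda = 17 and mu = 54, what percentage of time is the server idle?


Idle fraction = (1 - rho) * 100 = (1 - 17/54) * 100 = 68.5%

68.5%


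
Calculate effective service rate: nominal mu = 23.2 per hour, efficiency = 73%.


Effective rate = mu * efficiency = 23.2 * 0.73 = 16.94 per hour

16.94 per hour


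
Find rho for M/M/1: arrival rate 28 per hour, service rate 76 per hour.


rho = lambda/mu = 28/76 = 0.3684

0.3684


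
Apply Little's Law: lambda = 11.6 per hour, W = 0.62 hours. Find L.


L = lambda * W = 11.6 * 0.62 = 7.19

7.19


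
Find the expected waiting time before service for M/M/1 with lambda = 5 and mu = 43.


rho = 5/43; Wq = rho/(mu - lambda) = 0.0031 hours

0.0031 hours


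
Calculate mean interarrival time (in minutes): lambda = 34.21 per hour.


Mean interarrival time = 60/lambda = 60/34.21 = 1.75 minutes

1.75 minutes


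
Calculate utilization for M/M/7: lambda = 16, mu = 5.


rho = lambda/(c*mu) = 16/(7*5) = 0.4571

0.4571


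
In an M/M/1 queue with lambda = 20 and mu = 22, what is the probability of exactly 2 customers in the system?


rho = 20/22; P(n) = (1-rho)*rho^n = (1-20/22)*(20/22)^2 = 0.0751

0.0751


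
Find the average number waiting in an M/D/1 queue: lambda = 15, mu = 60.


M/D/1: Lq = rho^2 / (2*(1-rho)) where rho = 15/60; Lq = 0.04

0.04


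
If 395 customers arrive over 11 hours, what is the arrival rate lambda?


lambda = total arrivals / time = 395 / 11 = 35.91 per hour

35.91 per hour


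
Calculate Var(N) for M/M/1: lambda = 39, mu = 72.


rho = 39/72; Var(N) = rho/(1-rho)^2 = 2.58

2.58


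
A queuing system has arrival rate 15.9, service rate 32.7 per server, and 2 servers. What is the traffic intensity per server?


rho = lambda / (c * mu) = 15.9 / (2 * 32.7) = 0.2431

0.2431


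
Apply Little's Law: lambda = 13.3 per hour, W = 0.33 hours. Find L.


L = lambda * W = 13.3 * 0.33 = 4.39

4.39


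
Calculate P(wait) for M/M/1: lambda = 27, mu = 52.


P(wait) = rho = lambda/mu = 27/52 = 0.5192

0.5192


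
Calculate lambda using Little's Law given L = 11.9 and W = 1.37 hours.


lambda = L / W = 11.9 / 1.37 = 8.69 per hour

8.69 per hour


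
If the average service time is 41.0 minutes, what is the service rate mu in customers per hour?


mu = 60 / avg_service_time = 60 / 41.0 = 1.46 per hour

1.46 per hour


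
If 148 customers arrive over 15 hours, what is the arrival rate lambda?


lambda = total arrivals / time = 148 / 15 = 9.87 per hour

9.87 per hour


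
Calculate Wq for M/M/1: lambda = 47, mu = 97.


rho = 47/97; Wq = rho/(mu - lambda) = 0.0097 hours

0.0097 hours


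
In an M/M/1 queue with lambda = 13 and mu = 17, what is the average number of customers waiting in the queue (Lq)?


rho = 13/17; Lq = rho^2/(1-rho) = 2.49

2.49


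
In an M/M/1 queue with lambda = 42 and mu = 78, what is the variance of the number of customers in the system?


rho = 42/78; Var(N) = rho/(1-rho)^2 = 2.53

2.53


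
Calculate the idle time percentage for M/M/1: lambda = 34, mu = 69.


Idle fraction = (1 - rho) * 100 = (1 - 34/69) * 100 = 50.7%

50.7%


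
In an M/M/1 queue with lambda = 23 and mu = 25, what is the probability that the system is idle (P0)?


P0 = 1 - rho = 1 - 23/25 = 0.08

0.08


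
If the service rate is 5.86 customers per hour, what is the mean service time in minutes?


Mean service time = 60/mu = 60/5.86 = 10.24 minutes

10.24 minutes


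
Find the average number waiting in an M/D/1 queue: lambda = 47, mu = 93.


M/D/1: Lq = rho^2 / (2*(1-rho)) where rho = 47/93; Lq = 0.26

0.26


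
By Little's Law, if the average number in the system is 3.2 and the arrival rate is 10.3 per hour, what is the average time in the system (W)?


W = L / lambda = 3.2 / 10.3 = 0.3107 hours

0.3107 hours


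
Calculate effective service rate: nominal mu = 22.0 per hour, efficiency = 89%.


Effective rate = mu * efficiency = 22.0 * 0.89 = 19.58 per hour

19.58 per hour


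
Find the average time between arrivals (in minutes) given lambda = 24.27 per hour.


Mean interarrival time = 60/lambda = 60/24.27 = 2.47 minutes

2.47 minutes


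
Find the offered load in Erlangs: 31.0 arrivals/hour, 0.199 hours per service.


Offered load a = lambda * E[S] = 31.0 * 0.199 = 6.17 Erlangs

6.17 Erlangs


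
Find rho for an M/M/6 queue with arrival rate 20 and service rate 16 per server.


rho = lambda/(c*mu) = 20/(6*16) = 0.2083

0.2083


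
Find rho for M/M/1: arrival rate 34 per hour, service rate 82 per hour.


rho = lambda/mu = 34/82 = 0.4146

0.4146


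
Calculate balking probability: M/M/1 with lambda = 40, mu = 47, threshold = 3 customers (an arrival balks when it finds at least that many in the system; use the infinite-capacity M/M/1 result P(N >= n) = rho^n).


P(N >= 3) = rho^3 = (40/47)^3 = 0.6164

0.6164


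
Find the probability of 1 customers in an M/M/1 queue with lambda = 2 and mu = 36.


rho = 2/36; P(n) = (1-rho)*rho^n = (1-2/36)*(2/36)^1 = 0.0525

0.0525


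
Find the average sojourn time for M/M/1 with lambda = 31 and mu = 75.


W = 1/(mu - lambda) = 1/(75 - 31) = 0.0227 hours

0.0227 hours


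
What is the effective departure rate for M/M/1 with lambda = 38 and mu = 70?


For a stable queue (lambda < mu), throughput = lambda = 38 per hour

38 per hour


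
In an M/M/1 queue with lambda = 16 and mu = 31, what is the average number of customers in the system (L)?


rho = 16/31; L = rho/(1-rho) = 1.07

1.07


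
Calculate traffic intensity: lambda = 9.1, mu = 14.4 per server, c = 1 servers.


rho = lambda / (c * mu) = 9.1 / (1 * 14.4) = 0.6319

0.6319


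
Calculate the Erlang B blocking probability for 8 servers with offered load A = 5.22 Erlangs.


B(N,A) = (A^N/N!) / sum(A^k/k!, k=0..N) with N=8, A=5.22 = 0.0807

0.0807


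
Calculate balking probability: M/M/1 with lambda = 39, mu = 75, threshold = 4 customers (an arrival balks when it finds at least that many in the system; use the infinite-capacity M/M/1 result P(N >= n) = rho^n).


P(N >= 4) = rho^4 = (39/75)^4 = 0.0731

0.0731


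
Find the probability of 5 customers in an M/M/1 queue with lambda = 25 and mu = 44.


rho = 25/44; P(n) = (1-rho)*rho^n = (1-25/44)*(25/44)^5 = 0.0256

0.0256


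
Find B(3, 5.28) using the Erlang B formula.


B(N,A) = (A^N/N!) / sum(A^k/k!, k=0..N) with N=3, A=5.28 = 0.5482

0.5482


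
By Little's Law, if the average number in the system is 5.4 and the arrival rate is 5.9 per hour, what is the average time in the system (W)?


W = L / lambda = 5.4 / 5.9 = 0.9153 hours

0.9153 hours


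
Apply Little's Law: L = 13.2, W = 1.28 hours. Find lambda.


lambda = L / W = 13.2 / 1.28 = 10.31 per hour

10.31 per hour


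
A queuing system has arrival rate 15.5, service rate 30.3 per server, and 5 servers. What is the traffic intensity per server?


rho = lambda / (c * mu) = 15.5 / (5 * 30.3) = 0.1023

0.1023


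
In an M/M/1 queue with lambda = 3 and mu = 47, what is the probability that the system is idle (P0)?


P0 = 1 - rho = 1 - 3/47 = 0.9362

0.9362


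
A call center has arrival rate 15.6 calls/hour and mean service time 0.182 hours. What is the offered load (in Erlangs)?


Offered load a = lambda * E[S] = 15.6 * 0.182 = 2.84 Erlangs

2.84 Erlangs


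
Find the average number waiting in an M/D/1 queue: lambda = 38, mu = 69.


M/D/1: Lq = rho^2 / (2*(1-rho)) where rho = 38/69; Lq = 0.34

0.34


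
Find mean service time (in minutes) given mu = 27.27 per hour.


Mean service time = 60/mu = 60/27.27 = 2.2 minutes

2.2 minutes


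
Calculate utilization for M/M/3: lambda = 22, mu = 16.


rho = lambda/(c*mu) = 22/(3*16) = 0.4583

0.4583


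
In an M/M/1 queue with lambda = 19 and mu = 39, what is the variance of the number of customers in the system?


rho = 19/39; Var(N) = rho/(1-rho)^2 = 1.85

1.85


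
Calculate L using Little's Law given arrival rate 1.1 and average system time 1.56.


L = lambda * W = 1.1 * 1.56 = 1.72

1.72


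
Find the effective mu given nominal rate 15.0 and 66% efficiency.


Effective rate = mu * efficiency = 15.0 * 0.66 = 9.9 per hour

9.9 per hour


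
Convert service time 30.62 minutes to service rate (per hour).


mu = 60 / avg_service_time = 60 / 30.62 = 1.96 per hour

1.96 per hour


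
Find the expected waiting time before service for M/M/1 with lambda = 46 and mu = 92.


rho = 46/92; Wq = rho/(mu - lambda) = 0.0109 hours

0.0109 hours


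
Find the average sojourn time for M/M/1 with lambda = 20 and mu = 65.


W = 1/(mu - lambda) = 1/(65 - 20) = 0.0222 hours

0.0222 hours


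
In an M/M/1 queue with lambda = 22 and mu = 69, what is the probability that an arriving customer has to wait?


P(wait) = rho = lambda/mu = 22/69 = 0.3188

0.3188


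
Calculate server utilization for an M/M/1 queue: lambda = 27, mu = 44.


rho = lambda/mu = 27/44 = 0.6136

0.6136


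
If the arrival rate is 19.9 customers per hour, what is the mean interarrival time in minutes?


Mean interarrival time = 60/lambda = 60/19.9 = 3.02 minutes

3.02 minutes


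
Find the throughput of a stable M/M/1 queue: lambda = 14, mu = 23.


For a stable queue (lambda < mu), throughput = lambda = 14 per hour

14 per hour


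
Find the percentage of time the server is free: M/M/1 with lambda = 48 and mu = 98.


Idle fraction = (1 - rho) * 100 = (1 - 48/98) * 100 = 51.0%

51.0%


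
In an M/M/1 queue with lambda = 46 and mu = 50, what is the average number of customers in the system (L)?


rho = 46/50; L = rho/(1-rho) = 11.5

11.5


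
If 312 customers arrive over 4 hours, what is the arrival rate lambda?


lambda = total arrivals / time = 312 / 4 = 78.0 per hour

78.0 per hour


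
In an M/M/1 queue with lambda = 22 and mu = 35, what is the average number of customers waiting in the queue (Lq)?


rho = 22/35; Lq = rho^2/(1-rho) = 1.06

1.06


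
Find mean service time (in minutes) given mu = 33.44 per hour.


Mean service time = 60/mu = 60/33.44 = 1.79 minutes

1.79 minutes


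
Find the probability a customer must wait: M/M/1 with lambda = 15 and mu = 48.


P(wait) = rho = lambda/mu = 15/48 = 0.3125

0.3125


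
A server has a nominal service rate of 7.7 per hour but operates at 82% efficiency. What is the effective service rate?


Effective rate = mu * efficiency = 7.7 * 0.82 = 6.31 per hour

6.31 per hour


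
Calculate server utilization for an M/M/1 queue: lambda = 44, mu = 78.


rho = lambda/mu = 44/78 = 0.5641

0.5641


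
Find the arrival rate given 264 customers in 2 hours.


lambda = total arrivals / time = 264 / 2 = 132.0 per hour

132.0 per hour


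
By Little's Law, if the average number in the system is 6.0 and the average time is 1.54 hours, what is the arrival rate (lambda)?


lambda = L / W = 6.0 / 1.54 = 3.9 per hour

3.9 per hour


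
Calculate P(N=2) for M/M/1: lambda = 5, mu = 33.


rho = 5/33; P(n) = (1-rho)*rho^n = (1-5/33)*(5/33)^2 = 0.0195

0.0195


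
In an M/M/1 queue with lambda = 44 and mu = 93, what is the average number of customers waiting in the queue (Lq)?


rho = 44/93; Lq = rho^2/(1-rho) = 0.42

0.42


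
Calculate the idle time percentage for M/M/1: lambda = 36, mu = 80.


Idle fraction = (1 - rho) * 100 = (1 - 36/80) * 100 = 55.0%

55.0%


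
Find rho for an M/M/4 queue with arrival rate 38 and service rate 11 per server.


rho = lambda/(c*mu) = 38/(4*11) = 0.8636

0.8636


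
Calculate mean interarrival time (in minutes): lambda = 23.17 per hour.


Mean interarrival time = 60/lambda = 60/23.17 = 2.59 minutes

2.59 minutes


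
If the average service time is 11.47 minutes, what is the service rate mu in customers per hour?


mu = 60 / avg_service_time = 60 / 11.47 = 5.23 per hour

5.23 per hour


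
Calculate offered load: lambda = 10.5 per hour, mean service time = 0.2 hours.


Offered load a = lambda * E[S] = 10.5 * 0.2 = 2.1 Erlangs

2.1 Erlangs


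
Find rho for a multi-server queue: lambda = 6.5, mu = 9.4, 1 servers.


rho = lambda / (c * mu) = 6.5 / (1 * 9.4) = 0.6915

0.6915


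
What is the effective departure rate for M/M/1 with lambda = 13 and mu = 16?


For a stable queue (lambda < mu), throughput = lambda = 13 per hour

13 per hour


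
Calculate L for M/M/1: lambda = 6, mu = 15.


rho = 6/15; L = rho/(1-rho) = 0.67

0.67


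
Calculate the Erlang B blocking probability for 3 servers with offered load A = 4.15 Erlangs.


B(N,A) = (A^N/N!) / sum(A^k/k!, k=0..N) with N=3, A=4.15 = 0.464

0.464


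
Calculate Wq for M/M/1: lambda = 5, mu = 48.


rho = 5/48; Wq = rho/(mu - lambda) = 0.0024 hours

0.0024 hours


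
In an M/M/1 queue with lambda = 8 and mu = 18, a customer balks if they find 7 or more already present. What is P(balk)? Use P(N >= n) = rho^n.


P(N >= 7) = rho^7 = (8/18)^7 = 0.0034

0.0034


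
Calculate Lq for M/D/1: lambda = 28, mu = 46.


M/D/1: Lq = rho^2 / (2*(1-rho)) where rho = 28/46; Lq = 0.47

0.47


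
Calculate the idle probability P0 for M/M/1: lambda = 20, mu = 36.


P0 = 1 - rho = 1 - 20/36 = 0.4444

0.4444


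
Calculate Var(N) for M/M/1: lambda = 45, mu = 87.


rho = 45/87; Var(N) = rho/(1-rho)^2 = 2.22

2.22


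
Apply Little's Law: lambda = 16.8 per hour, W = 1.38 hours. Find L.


L = lambda * W = 16.8 * 1.38 = 23.18

23.18


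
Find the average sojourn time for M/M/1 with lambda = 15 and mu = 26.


W = 1/(mu - lambda) = 1/(26 - 15) = 0.0909 hours

0.0909 hours


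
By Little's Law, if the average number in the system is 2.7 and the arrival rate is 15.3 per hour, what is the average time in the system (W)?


W = L / lambda = 2.7 / 15.3 = 0.1765 hours

0.1765 hours


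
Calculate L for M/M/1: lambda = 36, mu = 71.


rho = 36/71; L = rho/(1-rho) = 1.03

1.03


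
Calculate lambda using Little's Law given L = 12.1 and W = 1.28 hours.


lambda = L / W = 12.1 / 1.28 = 9.45 per hour

9.45 per hour


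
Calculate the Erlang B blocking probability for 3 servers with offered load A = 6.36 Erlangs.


B(N,A) = (A^N/N!) / sum(A^k/k!, k=0..N) with N=3, A=6.36 = 0.6085

0.6085


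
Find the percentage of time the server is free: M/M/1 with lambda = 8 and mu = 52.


Idle fraction = (1 - rho) * 100 = (1 - 8/52) * 100 = 84.6%

84.6%


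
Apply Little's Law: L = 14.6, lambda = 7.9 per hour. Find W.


W = L / lambda = 14.6 / 7.9 = 1.8481 hours

1.8481 hours


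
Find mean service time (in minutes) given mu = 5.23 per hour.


Mean service time = 60/mu = 60/5.23 = 11.47 minutes

11.47 minutes


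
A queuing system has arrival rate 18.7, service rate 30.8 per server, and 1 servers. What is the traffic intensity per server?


rho = lambda / (c * mu) = 18.7 / (1 * 30.8) = 0.6071

0.6071


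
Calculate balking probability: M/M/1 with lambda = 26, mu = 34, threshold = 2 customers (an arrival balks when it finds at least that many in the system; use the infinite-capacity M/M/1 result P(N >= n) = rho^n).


P(N >= 2) = rho^2 = (26/34)^2 = 0.5848

0.5848


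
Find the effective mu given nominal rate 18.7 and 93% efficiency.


Effective rate = mu * efficiency = 18.7 * 0.93 = 17.39 per hour

17.39 per hour


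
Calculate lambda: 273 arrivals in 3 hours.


lambda = total arrivals / time = 273 / 3 = 91.0 per hour

91.0 per hour


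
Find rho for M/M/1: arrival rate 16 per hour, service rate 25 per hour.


rho = lambda/mu = 16/25 = 0.64

0.64


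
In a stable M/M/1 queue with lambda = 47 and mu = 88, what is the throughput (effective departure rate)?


For a stable queue (lambda < mu), throughput = lambda = 47 per hour

47 per hour


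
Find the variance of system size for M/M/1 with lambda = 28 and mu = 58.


rho = 28/58; Var(N) = rho/(1-rho)^2 = 1.8

1.8


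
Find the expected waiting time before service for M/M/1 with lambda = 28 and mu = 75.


rho = 28/75; Wq = rho/(mu - lambda) = 0.0079 hours

0.0079 hours


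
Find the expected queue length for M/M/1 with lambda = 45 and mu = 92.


rho = 45/92; Lq = rho^2/(1-rho) = 0.47

0.47


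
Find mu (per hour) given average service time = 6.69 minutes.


mu = 60 / avg_service_time = 60 / 6.69 = 8.97 per hour

8.97 per hour


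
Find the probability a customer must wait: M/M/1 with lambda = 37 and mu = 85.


P(wait) = rho = lambda/mu = 37/85 = 0.4353

0.4353


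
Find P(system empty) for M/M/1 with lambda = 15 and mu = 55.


P0 = 1 - rho = 1 - 15/55 = 0.7273

0.7273


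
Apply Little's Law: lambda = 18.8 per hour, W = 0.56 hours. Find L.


L = lambda * W = 18.8 * 0.56 = 10.53

10.53


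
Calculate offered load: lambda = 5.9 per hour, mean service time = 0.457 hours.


Offered load a = lambda * E[S] = 5.9 * 0.457 = 2.7 Erlangs

2.7 Erlangs


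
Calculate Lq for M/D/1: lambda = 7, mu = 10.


M/D/1: Lq = rho^2 / (2*(1-rho)) where rho = 7/10; Lq = 0.82

0.82


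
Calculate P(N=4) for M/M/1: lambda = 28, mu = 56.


rho = 28/56; P(n) = (1-rho)*rho^n = (1-28/56)*(28/56)^4 = 0.0313

0.0313


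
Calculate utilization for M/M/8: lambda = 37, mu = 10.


rho = lambda/(c*mu) = 37/(8*10) = 0.4625

0.4625


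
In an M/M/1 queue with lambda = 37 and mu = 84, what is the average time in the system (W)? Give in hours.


W = 1/(mu - lambda) = 1/(84 - 37) = 0.0213 hours

0.0213 hours


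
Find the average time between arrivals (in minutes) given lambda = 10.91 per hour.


Mean interarrival time = 60/lambda = 60/10.91 = 5.5 minutes

5.5 minutes


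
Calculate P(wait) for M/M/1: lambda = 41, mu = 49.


P(wait) = rho = lambda/mu = 41/49 = 0.8367

0.8367


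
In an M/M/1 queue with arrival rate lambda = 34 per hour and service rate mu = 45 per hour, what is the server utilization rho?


rho = lambda/mu = 34/45 = 0.7556

0.7556


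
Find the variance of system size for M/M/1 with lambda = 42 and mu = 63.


rho = 42/63; Var(N) = rho/(1-rho)^2 = 6.0

6.0


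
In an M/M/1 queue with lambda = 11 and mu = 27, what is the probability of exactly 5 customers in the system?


rho = 11/27; P(n) = (1-rho)*rho^n = (1-11/27)*(11/27)^5 = 0.0067

0.0067


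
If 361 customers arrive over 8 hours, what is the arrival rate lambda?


lambda = total arrivals / time = 361 / 8 = 45.13 per hour

45.13 per hour


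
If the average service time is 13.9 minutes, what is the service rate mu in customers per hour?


mu = 60 / avg_service_time = 60 / 13.9 = 4.32 per hour

4.32 per hour


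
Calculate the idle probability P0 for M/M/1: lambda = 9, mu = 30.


P0 = 1 - rho = 1 - 9/30 = 0.7

0.7


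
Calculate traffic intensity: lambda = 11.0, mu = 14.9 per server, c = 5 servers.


rho = lambda / (c * mu) = 11.0 / (5 * 14.9) = 0.1477

0.1477


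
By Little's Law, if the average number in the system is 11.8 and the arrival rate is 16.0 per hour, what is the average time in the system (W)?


W = L / lambda = 11.8 / 16.0 = 0.7375 hours

0.7375 hours


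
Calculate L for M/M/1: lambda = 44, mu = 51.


rho = 44/51; L = rho/(1-rho) = 6.29

6.29


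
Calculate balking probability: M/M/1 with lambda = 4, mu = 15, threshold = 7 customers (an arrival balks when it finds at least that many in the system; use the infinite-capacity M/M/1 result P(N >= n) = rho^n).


P(N >= 7) = rho^7 = (4/15)^7 = 0.0001

0.0001


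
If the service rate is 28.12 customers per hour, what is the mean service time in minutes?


Mean service time = 60/mu = 60/28.12 = 2.13 minutes

2.13 minutes


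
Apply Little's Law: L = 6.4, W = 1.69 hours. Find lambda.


lambda = L / W = 6.4 / 1.69 = 3.79 per hour

3.79 per hour


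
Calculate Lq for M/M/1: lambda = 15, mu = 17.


rho = 15/17; Lq = rho^2/(1-rho) = 6.62

6.62


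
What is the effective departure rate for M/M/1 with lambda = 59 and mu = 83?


For a stable queue (lambda < mu), throughput = lambda = 59 per hour

59 per hour


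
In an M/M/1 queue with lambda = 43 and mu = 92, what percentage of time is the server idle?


Idle fraction = (1 - rho) * 100 = (1 - 43/92) * 100 = 53.3%

53.3%


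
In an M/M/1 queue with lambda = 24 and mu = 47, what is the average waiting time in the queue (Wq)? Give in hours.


rho = 24/47; Wq = rho/(mu - lambda) = 0.0222 hours

0.0222 hours


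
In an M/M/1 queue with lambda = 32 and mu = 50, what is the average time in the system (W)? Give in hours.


W = 1/(mu - lambda) = 1/(50 - 32) = 0.0556 hours

0.0556 hours


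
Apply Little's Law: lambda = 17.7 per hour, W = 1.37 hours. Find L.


L = lambda * W = 17.7 * 1.37 = 24.25

24.25


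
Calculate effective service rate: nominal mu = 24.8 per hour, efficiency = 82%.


Effective rate = mu * efficiency = 24.8 * 0.82 = 20.34 per hour

20.34 per hour


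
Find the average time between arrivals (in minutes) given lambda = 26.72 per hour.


Mean interarrival time = 60/lambda = 60/26.72 = 2.25 minutes

2.25 minutes


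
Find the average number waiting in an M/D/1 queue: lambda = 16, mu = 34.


M/D/1: Lq = rho^2 / (2*(1-rho)) where rho = 16/34; Lq = 0.21

0.21


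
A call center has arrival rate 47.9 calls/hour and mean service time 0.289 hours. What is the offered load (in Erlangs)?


Offered load a = lambda * E[S] = 47.9 * 0.289 = 13.84 Erlangs

13.84 Erlangs


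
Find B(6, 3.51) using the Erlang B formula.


B(N,A) = (A^N/N!) / sum(A^k/k!, k=0..N) with N=6, A=3.51 = 0.0831

0.0831


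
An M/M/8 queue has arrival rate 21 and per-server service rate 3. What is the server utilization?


rho = lambda/(c*mu) = 21/(8*3) = 0.875

0.875


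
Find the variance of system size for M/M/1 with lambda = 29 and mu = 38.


rho = 29/38; Var(N) = rho/(1-rho)^2 = 13.6

13.6


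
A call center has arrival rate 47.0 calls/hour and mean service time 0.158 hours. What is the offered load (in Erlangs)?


Offered load a = lambda * E[S] = 47.0 * 0.158 = 7.43 Erlangs

7.43 Erlangs


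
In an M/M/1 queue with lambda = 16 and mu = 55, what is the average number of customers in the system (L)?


rho = 16/55; L = rho/(1-rho) = 0.41

0.41


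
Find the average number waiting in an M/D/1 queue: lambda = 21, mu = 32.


M/D/1: Lq = rho^2 / (2*(1-rho)) where rho = 21/32; Lq = 0.63

0.63


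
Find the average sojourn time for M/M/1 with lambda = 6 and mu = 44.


W = 1/(mu - lambda) = 1/(44 - 6) = 0.0263 hours

0.0263 hours


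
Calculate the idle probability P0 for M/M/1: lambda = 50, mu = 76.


P0 = 1 - rho = 1 - 50/76 = 0.3421

0.3421


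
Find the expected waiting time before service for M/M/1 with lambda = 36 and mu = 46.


rho = 36/46; Wq = rho/(mu - lambda) = 0.0783 hours

0.0783 hours


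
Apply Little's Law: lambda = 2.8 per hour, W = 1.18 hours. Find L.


L = lambda * W = 2.8 * 1.18 = 3.3

3.3


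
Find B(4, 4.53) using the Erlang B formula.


B(N,A) = (A^N/N!) / sum(A^k/k!, k=0..N) with N=4, A=4.53 = 0.3593

0.3593


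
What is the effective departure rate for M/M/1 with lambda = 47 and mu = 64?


For a stable queue (lambda < mu), throughput = lambda = 47 per hour

47 per hour


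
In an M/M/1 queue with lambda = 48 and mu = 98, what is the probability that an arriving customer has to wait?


P(wait) = rho = lambda/mu = 48/98 = 0.4898

0.4898


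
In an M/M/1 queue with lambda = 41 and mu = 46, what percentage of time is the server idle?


Idle fraction = (1 - rho) * 100 = (1 - 41/46) * 100 = 10.9%

10.9%


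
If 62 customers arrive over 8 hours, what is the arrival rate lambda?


lambda = total arrivals / time = 62 / 8 = 7.75 per hour

7.75 per hour


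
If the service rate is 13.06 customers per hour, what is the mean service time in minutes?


Mean service time = 60/mu = 60/13.06 = 4.59 minutes

4.59 minutes


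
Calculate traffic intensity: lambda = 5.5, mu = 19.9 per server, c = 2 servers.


rho = lambda / (c * mu) = 5.5 / (2 * 19.9) = 0.1382

0.1382


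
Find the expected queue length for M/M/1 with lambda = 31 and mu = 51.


rho = 31/51; Lq = rho^2/(1-rho) = 0.94

0.94


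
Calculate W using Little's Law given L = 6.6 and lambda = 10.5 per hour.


W = L / lambda = 6.6 / 10.5 = 0.6286 hours

0.6286 hours


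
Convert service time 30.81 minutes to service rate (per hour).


mu = 60 / avg_service_time = 60 / 30.81 = 1.95 per hour

1.95 per hour


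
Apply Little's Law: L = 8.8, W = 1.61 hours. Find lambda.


lambda = L / W = 8.8 / 1.61 = 5.47 per hour

5.47 per hour


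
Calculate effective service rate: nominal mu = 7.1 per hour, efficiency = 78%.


Effective rate = mu * efficiency = 7.1 * 0.78 = 5.54 per hour

5.54 per hour


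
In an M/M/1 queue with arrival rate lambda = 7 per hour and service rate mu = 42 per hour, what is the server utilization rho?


rho = lambda/mu = 7/42 = 0.1667

0.1667


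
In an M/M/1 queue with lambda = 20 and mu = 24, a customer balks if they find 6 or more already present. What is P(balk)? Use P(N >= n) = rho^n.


P(N >= 6) = rho^6 = (20/24)^6 = 0.3349

0.3349


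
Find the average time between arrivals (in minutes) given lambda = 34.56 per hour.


Mean interarrival time = 60/lambda = 60/34.56 = 1.74 minutes

1.74 minutes


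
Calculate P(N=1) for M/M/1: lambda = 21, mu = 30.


rho = 21/30; P(n) = (1-rho)*rho^n = (1-21/30)*(21/30)^1 = 0.21

0.21


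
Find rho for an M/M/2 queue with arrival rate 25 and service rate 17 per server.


rho = lambda/(c*mu) = 25/(2*17) = 0.7353

0.7353


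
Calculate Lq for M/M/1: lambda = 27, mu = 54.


rho = 27/54; Lq = rho^2/(1-rho) = 0.5

0.5


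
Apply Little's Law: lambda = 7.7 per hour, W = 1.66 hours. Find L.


L = lambda * W = 7.7 * 1.66 = 12.78

12.78


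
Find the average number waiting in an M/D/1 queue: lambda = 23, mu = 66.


M/D/1: Lq = rho^2 / (2*(1-rho)) where rho = 23/66; Lq = 0.09

0.09


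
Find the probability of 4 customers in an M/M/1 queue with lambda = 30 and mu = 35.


rho = 30/35; P(n) = (1-rho)*rho^n = (1-30/35)*(30/35)^4 = 0.0771

0.0771


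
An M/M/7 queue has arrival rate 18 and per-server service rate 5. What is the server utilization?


rho = lambda/(c*mu) = 18/(7*5) = 0.5143

0.5143


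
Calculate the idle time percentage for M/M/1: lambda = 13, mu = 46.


Idle fraction = (1 - rho) * 100 = (1 - 13/46) * 100 = 71.7%

71.7%


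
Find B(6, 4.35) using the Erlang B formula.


B(N,A) = (A^N/N!) / sum(A^k/k!, k=0..N) with N=6, A=4.35 = 0.1429

0.1429


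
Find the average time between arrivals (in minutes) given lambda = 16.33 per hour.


Mean interarrival time = 60/lambda = 60/16.33 = 3.67 minutes

3.67 minutes


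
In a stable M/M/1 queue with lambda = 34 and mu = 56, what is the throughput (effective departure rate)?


For a stable queue (lambda < mu), throughput = lambda = 34 per hour

34 per hour


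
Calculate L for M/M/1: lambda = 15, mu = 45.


rho = 15/45; L = rho/(1-rho) = 0.5

0.5


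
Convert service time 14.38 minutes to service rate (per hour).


mu = 60 / avg_service_time = 60 / 14.38 = 4.17 per hour

4.17 per hour


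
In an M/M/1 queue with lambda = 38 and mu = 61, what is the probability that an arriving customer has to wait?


P(wait) = rho = lambda/mu = 38/61 = 0.623

0.623


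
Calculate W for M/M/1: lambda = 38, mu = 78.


W = 1/(mu - lambda) = 1/(78 - 38) = 0.025 hours

0.025 hours


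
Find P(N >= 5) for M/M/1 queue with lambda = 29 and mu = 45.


P(N >= 5) = rho^5 = (29/45)^5 = 0.1112

0.1112


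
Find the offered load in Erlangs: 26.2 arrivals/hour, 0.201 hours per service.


Offered load a = lambda * E[S] = 26.2 * 0.201 = 5.27 Erlangs

5.27 Erlangs


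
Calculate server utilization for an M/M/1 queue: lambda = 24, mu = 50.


rho = lambda/mu = 24/50 = 0.48

0.48


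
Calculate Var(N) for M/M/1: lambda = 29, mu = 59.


rho = 29/59; Var(N) = rho/(1-rho)^2 = 1.9

1.9


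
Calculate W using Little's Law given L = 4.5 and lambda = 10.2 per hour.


W = L / lambda = 4.5 / 10.2 = 0.4412 hours

0.4412 hours


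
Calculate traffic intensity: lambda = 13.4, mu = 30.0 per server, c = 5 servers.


rho = lambda / (c * mu) = 13.4 / (5 * 30.0) = 0.0893

0.0893


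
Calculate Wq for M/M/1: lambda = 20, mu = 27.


rho = 20/27; Wq = rho/(mu - lambda) = 0.1058 hours

0.1058 hours


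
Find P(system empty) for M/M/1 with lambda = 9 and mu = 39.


P0 = 1 - rho = 1 - 9/39 = 0.7692

0.7692


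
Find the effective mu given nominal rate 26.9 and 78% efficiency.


Effective rate = mu * efficiency = 26.9 * 0.78 = 20.98 per hour

20.98 per hour


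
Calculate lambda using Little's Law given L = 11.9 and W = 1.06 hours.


lambda = L / W = 11.9 / 1.06 = 11.23 per hour

11.23 per hour


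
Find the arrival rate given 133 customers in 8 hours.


lambda = total arrivals / time = 133 / 8 = 16.63 per hour

16.63 per hour


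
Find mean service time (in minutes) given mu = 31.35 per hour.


Mean service time = 60/mu = 60/31.35 = 1.91 minutes

1.91 minutes


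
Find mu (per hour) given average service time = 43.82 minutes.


mu = 60 / avg_service_time = 60 / 43.82 = 1.37 per hour

1.37 per hour


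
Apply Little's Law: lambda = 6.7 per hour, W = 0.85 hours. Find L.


L = lambda * W = 6.7 * 0.85 = 5.7

5.7


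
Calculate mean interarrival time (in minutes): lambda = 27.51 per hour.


Mean interarrival time = 60/lambda = 60/27.51 = 2.18 minutes

2.18 minutes
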